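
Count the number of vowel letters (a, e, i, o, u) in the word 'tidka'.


Scanning each character of 'tidka':
  Position 1: 't' -> consonant (running count: 0)
  Position 2: 'i' -> vowel (running count: 1)
  Position 3: 'd' -> consonant (running count: 1)
  Position 4: 'k' -> consonant (running count: 1)
  Position 5: 'a' -> vowel (running count: 2)
Total vowels: 2

2


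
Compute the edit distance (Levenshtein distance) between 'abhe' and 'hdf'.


Building DP table for s1='abhe' (len 4) and s2='hdf' (len 3):
       h  d  f
    0  1  2  3
  a 1  1  2  3
  b 2  2  2  3
  h 3  2  3  3
  e 4  3  3  4
Edit distance = dp[4][3] = 4

4


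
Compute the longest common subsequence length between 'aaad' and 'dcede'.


DP table for LCS of 'aaad' and 'dcede':
       d  c  e  d  e
    0  0  0  0  0  0
  a 0  0  0  0  0  0
  a 0  0  0  0  0  0
  a 0  0  0  0  0  0
  d 0  1  1  1  1  1
LCS: 'd'
LCS length = 1

1


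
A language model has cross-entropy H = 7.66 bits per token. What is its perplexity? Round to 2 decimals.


Perplexity formula: PP = 2^H
H = 7.66
PP = 2^7.66
Decompose: 2^7.66 = 2^7 * 2^0.66
2^7 = 128, 2^0.66 ~ 1.5800826
PP ~ 128 * 1.5800826 = 202.2505728
Rounded to 2 decimals: 202.25

202.25


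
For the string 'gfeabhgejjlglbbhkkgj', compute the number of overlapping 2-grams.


String 'gfeabhgejjlglbbhkkgj' has length L = 20.
Number of overlapping n-grams = L - n + 1
Substituting: 20 - 2 + 1 = 19

19


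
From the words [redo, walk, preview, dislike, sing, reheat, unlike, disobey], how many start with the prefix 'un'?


Checking each word for prefix 'un':
  'redo' -> no (count: 0)
  'walk' -> no (count: 0)
  'preview' -> no (count: 0)
  'dislike' -> no (count: 0)
  'sing' -> no (count: 0)
  'reheat' -> no (count: 0)
  'unlike' -> YES, starts with 'un' (count: 1)
  'disobey' -> no (count: 1)
Total with prefix 'un': 1

1


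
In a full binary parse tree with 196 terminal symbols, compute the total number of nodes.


Leaf nodes (terminals): 196
Internal nodes = n - 1 = 196 - 1 = 195
Total = leaves + internal = 196 + 195 = 391

391


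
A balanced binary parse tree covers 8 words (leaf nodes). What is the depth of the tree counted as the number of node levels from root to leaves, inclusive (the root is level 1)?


In a balanced binary tree with n leaves the deepest leaf is ceil(log2(n)) edges below the root,
so counting node levels inclusive of root and leaves gives ceil(log2(n)) + 1 levels.
log2(8) = 3.0000
ceil(3.0000) = 3
levels = 3 + 1 = 4

4


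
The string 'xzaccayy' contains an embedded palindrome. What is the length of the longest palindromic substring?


Scanning 'xzaccayy' for palindromic substrings.
Substring at positions 2-5: 'acca'.
Check: reverse('acca') = 'acca' -> palindrome confirmed.
Neighbouring characters ('z' / 'y') break symmetry, so it cannot extend further.
No longer palindromic substring exists; longest length = 4

4


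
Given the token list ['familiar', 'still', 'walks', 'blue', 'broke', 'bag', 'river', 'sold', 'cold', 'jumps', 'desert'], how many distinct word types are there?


Listing all tokens and tracking unique types:
  Token 1: 'familiar' -> NEW (unique so far: 1)
  Token 2: 'still' -> NEW (unique so far: 2)
  Token 3: 'walks' -> NEW (unique so far: 3)
  Token 4: 'blue' -> NEW (unique so far: 4)
  Token 5: 'broke' -> NEW (unique so far: 5)
  Token 6: 'bag' -> NEW (unique so far: 6)
  Token 7: 'river' -> NEW (unique so far: 7)
  Token 8: 'sold' -> NEW (unique so far: 8)
  Token 9: 'cold' -> NEW (unique so far: 9)
  Token 10: 'jumps' -> NEW (unique so far: 10)
  Token 11: 'desert' -> NEW (unique so far: 11)
Unique types: ('bag', 'blue', 'broke', 'cold', 'desert', 'familiar', 'jumps', 'river', 'sold', 'still', 'walks')
Vocabulary size: 11

11


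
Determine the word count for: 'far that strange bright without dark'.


Counting words by splitting on spaces:
  Word 1: 'far'
  Word 2: 'that'
  Word 3: 'strange'
  Word 4: 'bright'
  Word 5: 'without'
  Word 6: 'dark'
Total words: 6

6


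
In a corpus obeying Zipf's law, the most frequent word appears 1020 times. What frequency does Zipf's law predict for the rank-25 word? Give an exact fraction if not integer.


Zipf's law: freq(rank) = f1 / rank
f1 = 1020, rank = 25
freq = 1020 / 25
GCD(1020, 25) = 5
Simplified: 204/5

204/5


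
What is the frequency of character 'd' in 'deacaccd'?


Scanning 'deacaccd' for 'd':
  Position 0: 'd' -> MATCH (count: 1)
  Position 7: 'd' -> MATCH (count: 2)
Total occurrences of 'd': 2

2


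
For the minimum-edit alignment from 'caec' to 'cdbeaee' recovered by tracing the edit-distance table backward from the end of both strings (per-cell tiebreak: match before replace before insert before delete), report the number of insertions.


Edit distance = 4. Backtracking from cell (4, 7) with preference match > replace > insert > delete,
then listing the resulting alignment 'caec' -> 'cdbeaee' left to right:
  Step 1: keep 'c'
  Step 2: insert 'd' [insertion #1]
  Step 3: insert 'b' [insertion #2]
  Step 4: insert 'e' [insertion #3]
  Step 5: keep 'a'
  Step 6: keep 'e'
  Step 7: replace c->e
Total insertions: 3

3


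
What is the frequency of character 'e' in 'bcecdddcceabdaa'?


Scanning 'bcecdddcceabdaa' for 'e':
  Position 2: 'e' -> MATCH (count: 1)
  Position 9: 'e' -> MATCH (count: 2)
Total occurrences of 'e': 2

2


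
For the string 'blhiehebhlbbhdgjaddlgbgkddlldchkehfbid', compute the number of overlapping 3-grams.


String 'blhiehebhlbbhdgjaddlgbgkddlldchkehfbid' has length L = 38.
Number of overlapping n-grams = L - n + 1
Substituting: 38 - 3 + 1 = 36

36


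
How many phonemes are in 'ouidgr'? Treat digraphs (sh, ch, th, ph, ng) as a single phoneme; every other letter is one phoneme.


Parsing 'ouidgr' greedily, digraphs first:
  'o' -> vowel phoneme (phonemes so far: 1)
  'u' -> vowel phoneme (phonemes so far: 2)
  'i' -> vowel phoneme (phonemes so far: 3)
  'd' -> consonant phoneme (phonemes so far: 4)
  'g' -> consonant phoneme (phonemes so far: 5)
  'r' -> consonant phoneme (phonemes so far: 6)
Total phonemes: 6

6


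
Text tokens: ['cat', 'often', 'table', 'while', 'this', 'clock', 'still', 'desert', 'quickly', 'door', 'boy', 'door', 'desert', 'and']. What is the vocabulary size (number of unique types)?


Listing all tokens and tracking unique types:
  Token 1: 'cat' -> NEW (unique so far: 1)
  Token 2: 'often' -> NEW (unique so far: 2)
  Token 3: 'table' -> NEW (unique so far: 3)
  Token 4: 'while' -> NEW (unique so far: 4)
  Token 5: 'this' -> NEW (unique so far: 5)
  Token 6: 'clock' -> NEW (unique so far: 6)
  Token 7: 'still' -> NEW (unique so far: 7)
  Token 8: 'desert' -> NEW (unique so far: 8)
  Token 9: 'quickly' -> NEW (unique so far: 9)
  Token 10: 'door' -> NEW (unique so far: 10)
  Token 11: 'boy' -> NEW (unique so far: 11)
  Token 12: 'door' -> duplicate (unique so far: 11)
  Token 13: 'desert' -> duplicate (unique so far: 11)
  Token 14: 'and' -> NEW (unique so far: 12)
Unique types: ('and', 'boy', 'cat', 'clock', 'desert', 'door', 'often', 'quickly', 'still', 'table', 'this', 'while')
Vocabulary size: 12

12


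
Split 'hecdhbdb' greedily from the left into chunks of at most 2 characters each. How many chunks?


'hecdhbdb' has 8 characters.
Chunking with max size 2:
  Chunk 1: 'he' (positions 0-1)
  Chunk 2: 'cd' (positions 2-3)
  Chunk 3: 'hb' (positions 4-5)
  Chunk 4: 'db' (positions 6-7)
Total chunks: ceil(8 / 2) = 4

4


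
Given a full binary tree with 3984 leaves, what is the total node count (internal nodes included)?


Leaf nodes (terminals): 3984
Internal nodes = n - 1 = 3984 - 1 = 3983
Total = leaves + internal = 3984 + 3983 = 7967

7967


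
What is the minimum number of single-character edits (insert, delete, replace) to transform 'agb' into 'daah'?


Building DP table for s1='agb' (len 3) and s2='daah' (len 4):
       d  a  a  h
    0  1  2  3  4
  a 1  1  1  2  3
  g 2  2  2  2  3
  b 3  3  3  3  3
Edit distance = dp[3][4] = 3

3


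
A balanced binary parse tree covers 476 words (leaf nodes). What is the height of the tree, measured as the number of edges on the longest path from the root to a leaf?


In a balanced binary tree with n leaves the deepest leaf is ceil(log2(n)) edges below the root.
log2(476) = 8.8948
ceil(8.8948) = 9
height (edges) = 9

9


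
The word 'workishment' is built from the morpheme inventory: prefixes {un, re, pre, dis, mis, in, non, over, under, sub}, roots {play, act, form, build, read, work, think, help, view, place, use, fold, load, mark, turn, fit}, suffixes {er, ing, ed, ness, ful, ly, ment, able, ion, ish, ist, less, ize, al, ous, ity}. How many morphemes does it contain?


Segmenting 'workishment' against the inventory:
  'work' -> root (morpheme 1)
  'ish' -> suffix (morpheme 2)
  'ment' -> suffix (morpheme 3)
Total morphemes: 3

3


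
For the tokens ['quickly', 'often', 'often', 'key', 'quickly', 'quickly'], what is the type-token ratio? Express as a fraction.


Tokens: 6
Unique types: ('key', 'often', 'quickly') = 3
TTR = 3/6
Simplify: divide both by 3 -> 1/2
TTR = 1/2

1/2


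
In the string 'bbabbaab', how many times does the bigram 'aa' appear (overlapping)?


Scanning 'bbabbaab' for bigram 'aa':
  Position 0: 'bb' -> no
  Position 1: 'ba' -> no
  Position 2: 'ab' -> no
  Position 3: 'bb' -> no
  Position 4: 'ba' -> no
  Position 5: 'aa' -> MATCH
  Position 6: 'ab' -> no
Total matches: 1

1


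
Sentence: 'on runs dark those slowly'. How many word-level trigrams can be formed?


Word trigrams from [5] words:
  Trigram 1: (on runs dark)
  Trigram 2: (runs dark those)
  Trigram 3: (dark those slowly)
Total word trigrams: 5 - 2 = 3

3


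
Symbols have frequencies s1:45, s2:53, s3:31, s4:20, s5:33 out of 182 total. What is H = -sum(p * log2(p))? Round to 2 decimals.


Computing entropy H = -sum(p_i * log2(p_i)):
  s1: p = 45/182 = 0.2473, -p*log2(p) = 0.4984
  s2: p = 53/182 = 0.2912, -p*log2(p) = 0.5183
  s3: p = 31/182 = 0.1703, -p*log2(p) = 0.4350
  s4: p = 20/182 = 0.1099, -p*log2(p) = 0.3501
  s5: p = 33/182 = 0.1813, -p*log2(p) = 0.4467
H = sum of terms = 2.2485
Rounded to 2 decimals: 2.25

2.25


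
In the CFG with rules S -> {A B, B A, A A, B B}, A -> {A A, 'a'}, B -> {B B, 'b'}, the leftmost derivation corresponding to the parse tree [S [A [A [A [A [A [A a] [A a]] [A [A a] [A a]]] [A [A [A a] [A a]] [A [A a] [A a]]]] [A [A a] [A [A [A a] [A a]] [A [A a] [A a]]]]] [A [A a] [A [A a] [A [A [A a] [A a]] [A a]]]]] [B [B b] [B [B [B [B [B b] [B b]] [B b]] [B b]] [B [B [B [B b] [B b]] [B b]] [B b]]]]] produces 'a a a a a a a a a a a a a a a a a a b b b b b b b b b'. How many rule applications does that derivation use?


Every bracketed nonterminal node [X ...] in the tree is produced by exactly one rule application.
Reading the tree off as a leftmost derivation:
  Step 1: S  =>  A B   (applied S -> A B)
  Step 2: A B  =>  A A B   (applied A -> A A)
  Step 3: A A B  =>  A A A B   (applied A -> A A)
  Step 4: A A A B  =>  A A A A B   (applied A -> A A)
  Step 5: A A A A B  =>  A A A A A B   (applied A -> A A)
  Step 6: A A A A A B  =>  A A A A A A B   (applied A -> A A)
  Step 7: A A A A A A B  =>  a A A A A A B   (applied A -> a)
  Step 8: a A A A A A B  =>  a a A A A A B   (applied A -> a)
  Step 9: a a A A A A B  =>  a a A A A A A B   (applied A -> A A)
  Step 10: a a A A A A A B  =>  a a a A A A A B   (applied A -> a)
  Step 11: a a a A A A A B  =>  a a a a A A A B   (applied A -> a)
  Step 12: a a a a A A A B  =>  a a a a A A A A B   (applied A -> A A)
  Step 13: a a a a A A A A B  =>  a a a a A A A A A B   (applied A -> A A)
  Step 14: a a a a A A A A A B  =>  a a a a a A A A A B   (applied A -> a)
  Step 15: a a a a a A A A A B  =>  a a a a a a A A A B   (applied A -> a)
  Step 16: a a a a a a A A A B  =>  a a a a a a A A A A B   (applied A -> A A)
  Step 17: a a a a a a A A A A B  =>  a a a a a a a A A A B   (applied A -> a)
  Step 18: a a a a a a a A A A B  =>  a a a a a a a a A A B   (applied A -> a)
  Step 19: a a a a a a a a A A B  =>  a a a a a a a a A A A B   (applied A -> A A)
  Step 20: a a a a a a a a A A A B  =>  a a a a a a a a a A A B   (applied A -> a)
  Step 21: a a a a a a a a a A A B  =>  a a a a a a a a a A A A B   (applied A -> A A)
  Step 22: a a a a a a a a a A A A B  =>  a a a a a a a a a A A A A B   (applied A -> A A)
  Step 23: a a a a a a a a a A A A A B  =>  a a a a a a a a a a A A A B   (applied A -> a)
  Step 24: a a a a a a a a a a A A A B  =>  a a a a a a a a a a a A A B   (applied A -> a)
  Step 25: a a a a a a a a a a a A A B  =>  a a a a a a a a a a a A A A B   (applied A -> A A)
  Step 26: a a a a a a a a a a a A A A B  =>  a a a a a a a a a a a a A A B   (applied A -> a)
  Step 27: a a a a a a a a a a a a A A B  =>  a a a a a a a a a a a a a A B   (applied A -> a)
  Step 28: a a a a a a a a a a a a a A B  =>  a a a a a a a a a a a a a A A B   (applied A -> A A)
  Step 29: a a a a a a a a a a a a a A A B  =>  a a a a a a a a a a a a a a A B   (applied A -> a)
  Step 30: a a a a a a a a a a a a a a A B  =>  a a a a a a a a a a a a a a A A B   (applied A -> A A)
  Step 31: a a a a a a a a a a a a a a A A B  =>  a a a a a a a a a a a a a a a A B   (applied A -> a)
  Step 32: a a a a a a a a a a a a a a a A B  =>  a a a a a a a a a a a a a a a A A B   (applied A -> A A)
  Step 33: a a a a a a a a a a a a a a a A A B  =>  a a a a a a a a a a a a a a a A A A B   (applied A -> A A)
  Step 34: a a a a a a a a a a a a a a a A A A B  =>  a a a a a a a a a a a a a a a a A A B   (applied A -> a)
  Step 35: a a a a a a a a a a a a a a a a A A B  =>  a a a a a a a a a a a a a a a a a A B   (applied A -> a)
  Step 36: a a a a a a a a a a a a a a a a a A B  =>  a a a a a a a a a a a a a a a a a a B   (applied A -> a)
  Step 37: a a a a a a a a a a a a a a a a a a B  =>  a a a a a a a a a a a a a a a a a a B B   (applied B -> B B)
  Step 38: a a a a a a a a a a a a a a a a a a B B  =>  a a a a a a a a a a a a a a a a a a b B   (applied B -> b)
  Step 39: a a a a a a a a a a a a a a a a a a b B  =>  a a a a a a a a a a a a a a a a a a b B B   (applied B -> B B)
  Step 40: a a a a a a a a a a a a a a a a a a b B B  =>  a a a a a a a a a a a a a a a a a a b B B B   (applied B -> B B)
  Step 41: a a a a a a a a a a a a a a a a a a b B B B  =>  a a a a a a a a a a a a a a a a a a b B B B B   (applied B -> B B)
  Step 42: a a a a a a a a a a a a a a a a a a b B B B B  =>  a a a a a a a a a a a a a a a a a a b B B B B B   (applied B -> B B)
  Step 43: a a a a a a a a a a a a a a a a a a b B B B B B  =>  a a a a a a a a a a a a a a a a a a b b B B B B   (applied B -> b)
  Step 44: a a a a a a a a a a a a a a a a a a b b B B B B  =>  a a a a a a a a a a a a a a a a a a b b b B B B   (applied B -> b)
  Step 45: a a a a a a a a a a a a a a a a a a b b b B B B  =>  a a a a a a a a a a a a a a a a a a b b b b B B   (applied B -> b)
  Step 46: a a a a a a a a a a a a a a a a a a b b b b B B  =>  a a a a a a a a a a a a a a a a a a b b b b b B   (applied B -> b)
  Step 47: a a a a a a a a a a a a a a a a a a b b b b b B  =>  a a a a a a a a a a a a a a a a a a b b b b b B B   (applied B -> B B)
  Step 48: a a a a a a a a a a a a a a a a a a b b b b b B B  =>  a a a a a a a a a a a a a a a a a a b b b b b B B B   (applied B -> B B)
  Step 49: a a a a a a a a a a a a a a a a a a b b b b b B B B  =>  a a a a a a a a a a a a a a a a a a b b b b b B B B B   (applied B -> B B)
  Step 50: a a a a a a a a a a a a a a a a a a b b b b b B B B B  =>  a a a a a a a a a a a a a a a a a a b b b b b b B B B   (applied B -> b)
  Step 51: a a a a a a a a a a a a a a a a a a b b b b b b B B B  =>  a a a a a a a a a a a a a a a a a a b b b b b b b B B   (applied B -> b)
  Step 52: a a a a a a a a a a a a a a a a a a b b b b b b b B B  =>  a a a a a a a a a a a a a a a a a a b b b b b b b b B   (applied B -> b)
  Step 53: a a a a a a a a a a a a a a a a a a b b b b b b b b B  =>  a a a a a a a a a a a a a a a a a a b b b b b b b b b   (applied B -> b)
Final yield: a a a a a a a a a a a a a a a a a a b b b b b b b b b
Total rewrite steps: 53

53


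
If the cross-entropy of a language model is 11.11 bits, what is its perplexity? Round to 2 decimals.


Perplexity formula: PP = 2^H
H = 11.11
PP = 2^11.11
Decompose: 2^11.11 = 2^11 * 2^0.11
2^11 = 2048, 2^0.11 ~ 1.0792282
PP ~ 2048 * 1.0792282 = 2210.2593536
Rounded to 2 decimals: 2210.26

2210.26


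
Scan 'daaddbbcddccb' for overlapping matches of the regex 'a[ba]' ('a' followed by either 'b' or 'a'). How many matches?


Pattern: a[ba] means 'a' followed by either 'b' or 'a'.
Scanning 'daaddbbcddccb' position-by-position:
  Pos 0: window 'da' -> no
  Pos 1: window 'aa' -> MATCH
  Pos 2: window 'ad' -> no
  Pos 3: window 'dd' -> no
  Pos 4: window 'db' -> no
  Pos 5: window 'bb' -> no
  Pos 6: window 'bc' -> no
  Pos 7: window 'cd' -> no
  Pos 8: window 'dd' -> no
  Pos 9: window 'dc' -> no
  Pos 10: window 'cc' -> no
  Pos 11: window 'cb' -> no
  Pos 12: window 'b' -> no
Total matches: 1

1


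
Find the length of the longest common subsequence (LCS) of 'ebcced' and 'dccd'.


DP table for LCS of 'ebcced' and 'dccd':
       d  c  c  d
    0  0  0  0  0
  e 0  0  0  0  0
  b 0  0  0  0  0
  c 0  0  1  1  1
  c 0  0  1  2  2
  e 0  0  1  2  2
  d 0  1  1  2  3
LCS: 'ccd'
LCS length = 3

3


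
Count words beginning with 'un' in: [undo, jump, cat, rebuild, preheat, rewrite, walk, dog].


Checking each word for prefix 'un':
  'undo' -> YES, starts with 'un' (count: 1)
  'jump' -> no (count: 1)
  'cat' -> no (count: 1)
  'rebuild' -> no (count: 1)
  'preheat' -> no (count: 1)
  'rewrite' -> no (count: 1)
  'walk' -> no (count: 1)
  'dog' -> no (count: 1)
Total with prefix 'un': 1

1


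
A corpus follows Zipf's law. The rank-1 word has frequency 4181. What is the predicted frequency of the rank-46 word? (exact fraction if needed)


Zipf's law: freq(rank) = f1 / rank
f1 = 4181, rank = 46
freq = 4181 / 46
GCD(4181, 46) = 1
Simplified: 4181/46

4181/46


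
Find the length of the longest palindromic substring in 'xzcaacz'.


Scanning 'xzcaacz' for palindromic substrings.
Substring at positions 1-6: 'zcaacz'.
Check: reverse('zcaacz') = 'zcaacz' -> palindrome confirmed.
Neighbouring characters ('x' / '-') break symmetry, so it cannot extend further.
No longer palindromic substring exists; longest length = 6

6


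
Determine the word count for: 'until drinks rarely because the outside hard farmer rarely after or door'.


Counting words by splitting on spaces:
  Word 1: 'until'
  Word 2: 'drinks'
  Word 3: 'rarely'
  Word 4: 'because'
  Word 5: 'the'
  Word 6: 'outside'
  Word 7: 'hard'
  Word 8: 'farmer'
  Word 9: 'rarely'
  Word 10: 'after'
  Word 11: 'or'
  Word 12: 'door'
Total words: 12

12


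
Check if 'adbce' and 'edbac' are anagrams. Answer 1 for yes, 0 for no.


Sort characters of 'adbce': 'abcde'
Sort characters of 'edbac': 'abcde'
Sorted forms match -> they ARE anagrams
Result: 1

1


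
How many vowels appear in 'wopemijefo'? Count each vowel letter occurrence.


Scanning each character of 'wopemijefo':
  Position 1: 'w' -> consonant (running count: 0)
  Position 2: 'o' -> vowel (running count: 1)
  Position 3: 'p' -> consonant (running count: 1)
  Position 4: 'e' -> vowel (running count: 2)
  Position 5: 'm' -> consonant (running count: 2)
  Position 6: 'i' -> vowel (running count: 3)
  Position 7: 'j' -> consonant (running count: 3)
  Position 8: 'e' -> vowel (running count: 4)
  Position 9: 'f' -> consonant (running count: 4)
  Position 10: 'o' -> vowel (running count: 5)
Total vowels: 5

5


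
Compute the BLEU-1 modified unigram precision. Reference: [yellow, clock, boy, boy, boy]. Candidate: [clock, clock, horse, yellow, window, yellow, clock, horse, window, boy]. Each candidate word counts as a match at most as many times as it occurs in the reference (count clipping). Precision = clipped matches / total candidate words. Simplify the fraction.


Reference word counts: {'boy': 3, 'clock': 1, 'yellow': 1}
Checking each candidate word (with clipping):
  'clock' -> in reference (ref count 1, used 1/1) -> match (matches: 1)
  'clock' -> ref count 1 already used up (1/1) -> clipped, no match (matches: 1)
  'horse' -> not in reference -> no match (matches: 1)
  'yellow' -> in reference (ref count 1, used 1/1) -> match (matches: 2)
  'window' -> not in reference -> no match (matches: 2)
  'yellow' -> ref count 1 already used up (1/1) -> clipped, no match (matches: 2)
  'clock' -> ref count 1 already used up (1/1) -> clipped, no match (matches: 2)
  'horse' -> not in reference -> no match (matches: 2)
  'window' -> not in reference -> no match (matches: 2)
  'boy' -> in reference (ref count 3, used 1/3) -> match (matches: 3)
Clipped matches: 3, Candidate length: 10
Precision = 3/10

3/10


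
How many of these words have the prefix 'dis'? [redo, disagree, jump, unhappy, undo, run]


Checking each word for prefix 'dis':
  'redo' -> no (count: 0)
  'disagree' -> YES, starts with 'dis' (count: 1)
  'jump' -> no (count: 1)
  'unhappy' -> no (count: 1)
  'undo' -> no (count: 1)
  'run' -> no (count: 1)
Total with prefix 'dis': 1

1


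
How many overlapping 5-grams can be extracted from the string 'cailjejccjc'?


String 'cailjejccjc' has length L = 11.
Number of overlapping n-grams = L - n + 1
Substituting: 11 - 5 + 1 = 7

7


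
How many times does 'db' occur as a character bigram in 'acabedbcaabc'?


Scanning 'acabedbcaabc' for bigram 'db':
  Position 0: 'ac' -> no
  Position 1: 'ca' -> no
  Position 2: 'ab' -> no
  Position 3: 'be' -> no
  Position 4: 'ed' -> no
  Position 5: 'db' -> MATCH
  Position 6: 'bc' -> no
  Position 7: 'ca' -> no
  Position 8: 'aa' -> no
  Position 9: 'ab' -> no
  Position 10: 'bc' -> no
Total matches: 1

1


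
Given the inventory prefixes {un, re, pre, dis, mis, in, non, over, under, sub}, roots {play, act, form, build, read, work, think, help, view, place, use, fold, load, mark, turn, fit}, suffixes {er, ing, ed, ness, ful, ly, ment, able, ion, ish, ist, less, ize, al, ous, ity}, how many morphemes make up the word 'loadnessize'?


Segmenting 'loadnessize' against the inventory:
  'load' -> root (morpheme 1)
  'ness' -> suffix (morpheme 2)
  'ize' -> suffix (morpheme 3)
Total morphemes: 3

3


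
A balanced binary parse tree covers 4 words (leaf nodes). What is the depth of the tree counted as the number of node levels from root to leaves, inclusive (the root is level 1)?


In a balanced binary tree with n leaves the deepest leaf is ceil(log2(n)) edges below the root,
so counting node levels inclusive of root and leaves gives ceil(log2(n)) + 1 levels.
log2(4) = 2.0000
ceil(2.0000) = 2
levels = 2 + 1 = 3

3


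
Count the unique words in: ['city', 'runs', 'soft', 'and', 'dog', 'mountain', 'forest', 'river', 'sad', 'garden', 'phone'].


Listing all tokens and tracking unique types:
  Token 1: 'city' -> NEW (unique so far: 1)
  Token 2: 'runs' -> NEW (unique so far: 2)
  Token 3: 'soft' -> NEW (unique so far: 3)
  Token 4: 'and' -> NEW (unique so far: 4)
  Token 5: 'dog' -> NEW (unique so far: 5)
  Token 6: 'mountain' -> NEW (unique so far: 6)
  Token 7: 'forest' -> NEW (unique so far: 7)
  Token 8: 'river' -> NEW (unique so far: 8)
  Token 9: 'sad' -> NEW (unique so far: 9)
  Token 10: 'garden' -> NEW (unique so far: 10)
  Token 11: 'phone' -> NEW (unique so far: 11)
Unique types: ('and', 'city', 'dog', 'forest', 'garden', 'mountain', 'phone', 'river', 'runs', 'sad', 'soft')
Vocabulary size: 11

11


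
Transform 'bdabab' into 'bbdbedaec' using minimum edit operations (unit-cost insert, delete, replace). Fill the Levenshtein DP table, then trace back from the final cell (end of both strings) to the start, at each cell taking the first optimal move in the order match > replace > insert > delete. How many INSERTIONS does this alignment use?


Edit distance = 6. Backtracking from cell (6, 9) with preference match > replace > insert > delete,
then listing the resulting alignment 'bdabab' -> 'bbdbedaec' left to right:
  Step 1: insert 'b' [insertion #1]
  Step 2: keep 'b'
  Step 3: keep 'd'
  Step 4: insert 'b' [insertion #2]
  Step 5: replace a->e
  Step 6: replace b->d
  Step 7: keep 'a'
  Step 8: insert 'e' [insertion #3]
  Step 9: replace b->c
Total insertions: 3

3


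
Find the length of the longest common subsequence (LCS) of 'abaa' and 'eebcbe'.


DP table for LCS of 'abaa' and 'eebcbe':
       e  e  b  c  b  e
    0  0  0  0  0  0  0
  a 0  0  0  0  0  0  0
  b 0  0  0  1  1  1  1
  a 0  0  0  1  1  1  1
  a 0  0  0  1  1  1  1
LCS: 'b'
LCS length = 1

1


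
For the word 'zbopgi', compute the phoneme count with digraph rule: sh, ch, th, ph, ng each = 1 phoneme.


Parsing 'zbopgi' greedily, digraphs first:
  'z' -> consonant phoneme (phonemes so far: 1)
  'b' -> consonant phoneme (phonemes so far: 2)
  'o' -> vowel phoneme (phonemes so far: 3)
  'p' -> consonant phoneme (phonemes so far: 4)
  'g' -> consonant phoneme (phonemes so far: 5)
  'i' -> vowel phoneme (phonemes so far: 6)
Total phonemes: 6

6


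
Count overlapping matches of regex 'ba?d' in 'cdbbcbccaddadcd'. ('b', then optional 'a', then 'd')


Pattern: ba?d means 'b', then optional 'a', then 'd'.
Scanning 'cdbbcbccaddadcd' position-by-position:
  Pos 0: window 'cdb' -> no
  Pos 1: window 'dbb' -> no
  Pos 2: window 'bbc' -> no
  Pos 3: window 'bcb' -> no
  Pos 4: window 'cbc' -> no
  Pos 5: window 'bcc' -> no
  Pos 6: window 'cca' -> no
  Pos 7: window 'cad' -> no
  Pos 8: window 'add' -> no
  Pos 9: window 'dda' -> no
  Pos 10: window 'dad' -> no
  Pos 11: window 'adc' -> no
  Pos 12: window 'dcd' -> no
  Pos 13: window 'cd' -> no
  Pos 14: window 'd' -> no
Total matches: 0

0


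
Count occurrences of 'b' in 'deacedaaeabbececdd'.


Scanning 'deacedaaeabbececdd' for 'b':
  Position 10: 'b' -> MATCH (count: 1)
  Position 11: 'b' -> MATCH (count: 2)
Total occurrences of 'b': 2

2


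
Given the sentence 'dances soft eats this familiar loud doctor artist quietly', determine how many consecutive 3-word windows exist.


Word trigrams from [9] words:
  Trigram 1: (dances soft eats)
  Trigram 2: (soft eats this)
  Trigram 3: (eats this familiar)
  Trigram 4: (this familiar loud)
  Trigram 5: (familiar loud doctor)
  Trigram 6: (loud doctor artist)
  Trigram 7: (doctor artist quietly)
Total word trigrams: 9 - 2 = 7

7


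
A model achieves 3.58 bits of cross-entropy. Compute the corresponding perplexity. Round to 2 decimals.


Perplexity formula: PP = 2^H
H = 3.58
PP = 2^3.58
Decompose: 2^3.58 = 2^3 * 2^0.58
2^3 = 8, 2^0.58 ~ 1.4948492
PP ~ 8 * 1.4948492 = 11.9587936
Rounded to 2 decimals: 11.96

11.96


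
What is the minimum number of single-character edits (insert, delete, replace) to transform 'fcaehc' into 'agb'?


Building DP table for s1='fcaehc' (len 6) and s2='agb' (len 3):
       a  g  b
    0  1  2  3
  f 1  1  2  3
  c 2  2  2  3
  a 3  2  3  3
  e 4  3  3  4
  h 5  4  4  4
  c 6  5  5  5
Edit distance = dp[6][3] = 5

5


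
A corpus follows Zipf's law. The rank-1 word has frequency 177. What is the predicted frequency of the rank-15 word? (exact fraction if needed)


Zipf's law: freq(rank) = f1 / rank
f1 = 177, rank = 15
freq = 177 / 15
GCD(177, 15) = 3
Simplified: 59/5

59/5


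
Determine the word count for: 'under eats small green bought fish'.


Counting words by splitting on spaces:
  Word 1: 'under'
  Word 2: 'eats'
  Word 3: 'small'
  Word 4: 'green'
  Word 5: 'bought'
  Word 6: 'fish'
Total words: 6

6


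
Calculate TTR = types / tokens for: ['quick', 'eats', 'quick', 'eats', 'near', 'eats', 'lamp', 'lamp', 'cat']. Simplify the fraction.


Tokens: 9
Unique types: ('cat', 'eats', 'lamp', 'near', 'quick') = 5
TTR = 5/9
Already in lowest terms.

5/9


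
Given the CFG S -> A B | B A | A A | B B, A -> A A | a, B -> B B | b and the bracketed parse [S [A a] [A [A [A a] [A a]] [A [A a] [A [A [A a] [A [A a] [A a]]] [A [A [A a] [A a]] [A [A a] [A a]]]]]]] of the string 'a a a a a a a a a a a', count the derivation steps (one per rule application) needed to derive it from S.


Every bracketed nonterminal node [X ...] in the tree is produced by exactly one rule application.
Reading the tree off as a leftmost derivation:
  Step 1: S  =>  A A   (applied S -> A A)
  Step 2: A A  =>  a A   (applied A -> a)
  Step 3: a A  =>  a A A   (applied A -> A A)
  Step 4: a A A  =>  a A A A   (applied A -> A A)
  Step 5: a A A A  =>  a a A A   (applied A -> a)
  Step 6: a a A A  =>  a a a A   (applied A -> a)
  Step 7: a a a A  =>  a a a A A   (applied A -> A A)
  Step 8: a a a A A  =>  a a a a A   (applied A -> a)
  Step 9: a a a a A  =>  a a a a A A   (applied A -> A A)
  Step 10: a a a a A A  =>  a a a a A A A   (applied A -> A A)
  Step 11: a a a a A A A  =>  a a a a a A A   (applied A -> a)
  Step 12: a a a a a A A  =>  a a a a a A A A   (applied A -> A A)
  Step 13: a a a a a A A A  =>  a a a a a a A A   (applied A -> a)
  Step 14: a a a a a a A A  =>  a a a a a a a A   (applied A -> a)
  Step 15: a a a a a a a A  =>  a a a a a a a A A   (applied A -> A A)
  Step 16: a a a a a a a A A  =>  a a a a a a a A A A   (applied A -> A A)
  Step 17: a a a a a a a A A A  =>  a a a a a a a a A A   (applied A -> a)
  Step 18: a a a a a a a a A A  =>  a a a a a a a a a A   (applied A -> a)
  Step 19: a a a a a a a a a A  =>  a a a a a a a a a A A   (applied A -> A A)
  Step 20: a a a a a a a a a A A  =>  a a a a a a a a a a A   (applied A -> a)
  Step 21: a a a a a a a a a a A  =>  a a a a a a a a a a a   (applied A -> a)
Final yield: a a a a a a a a a a a
Total rewrite steps: 21

21


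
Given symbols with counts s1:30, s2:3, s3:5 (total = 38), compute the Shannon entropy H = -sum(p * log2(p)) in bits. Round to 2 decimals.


Computing entropy H = -sum(p_i * log2(p_i)):
  s1: p = 30/38 = 0.7895, -p*log2(p) = 0.2692
  s2: p = 3/38 = 0.0789, -p*log2(p) = 0.2892
  s3: p = 5/38 = 0.1316, -p*log2(p) = 0.3850
H = sum of terms = 0.9434
Rounded to 2 decimals: 0.94

0.94


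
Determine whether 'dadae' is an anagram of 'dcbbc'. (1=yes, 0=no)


Sort characters of 'dadae': 'aadde'
Sort characters of 'dcbbc': 'bbccd'
Sorted forms differ -> they are NOT anagrams
Result: 0

0


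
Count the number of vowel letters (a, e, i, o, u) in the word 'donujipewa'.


Scanning each character of 'donujipewa':
  Position 1: 'd' -> consonant (running count: 0)
  Position 2: 'o' -> vowel (running count: 1)
  Position 3: 'n' -> consonant (running count: 1)
  Position 4: 'u' -> vowel (running count: 2)
  Position 5: 'j' -> consonant (running count: 2)
  Position 6: 'i' -> vowel (running count: 3)
  Position 7: 'p' -> consonant (running count: 3)
  Position 8: 'e' -> vowel (running count: 4)
  Position 9: 'w' -> consonant (running count: 4)
  Position 10: 'a' -> vowel (running count: 5)
Total vowels: 5

5


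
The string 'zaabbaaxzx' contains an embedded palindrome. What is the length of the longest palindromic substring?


Scanning 'zaabbaaxzx' for palindromic substrings.
Substring at positions 1-6: 'aabbaa'.
Check: reverse('aabbaa') = 'aabbaa' -> palindrome confirmed.
Neighbouring characters ('z' / 'x') break symmetry, so it cannot extend further.
No longer palindromic substring exists; longest length = 6

6


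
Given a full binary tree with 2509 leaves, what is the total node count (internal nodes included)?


Leaf nodes (terminals): 2509
Internal nodes = n - 1 = 2509 - 1 = 2508
Total = leaves + internal = 2509 + 2508 = 5017

5017


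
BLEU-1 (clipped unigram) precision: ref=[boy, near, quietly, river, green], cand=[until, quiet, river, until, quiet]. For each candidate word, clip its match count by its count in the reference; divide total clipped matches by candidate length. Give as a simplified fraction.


Reference word counts: {'boy': 1, 'green': 1, 'near': 1, 'quietly': 1, 'river': 1}
Checking each candidate word (with clipping):
  'until' -> not in reference -> no match (matches: 0)
  'quiet' -> not in reference -> no match (matches: 0)
  'river' -> in reference (ref count 1, used 1/1) -> match (matches: 1)
  'until' -> not in reference -> no match (matches: 1)
  'quiet' -> not in reference -> no match (matches: 1)
Clipped matches: 1, Candidate length: 5
Precision = 1/5

1/5


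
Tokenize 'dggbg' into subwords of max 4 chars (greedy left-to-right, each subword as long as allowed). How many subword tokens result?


'dggbg' has 5 characters.
Chunking with max size 4:
  Chunk 1: 'dggb' (positions 0-3)
  Chunk 2: 'g' (positions 4-4)
Total chunks: ceil(5 / 4) = 2

2


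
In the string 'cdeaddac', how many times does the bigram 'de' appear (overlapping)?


Scanning 'cdeaddac' for bigram 'de':
  Position 0: 'cd' -> no
  Position 1: 'de' -> MATCH
  Position 2: 'ea' -> no
  Position 3: 'ad' -> no
  Position 4: 'dd' -> no
  Position 5: 'da' -> no
  Position 6: 'ac' -> no
Total matches: 1

1


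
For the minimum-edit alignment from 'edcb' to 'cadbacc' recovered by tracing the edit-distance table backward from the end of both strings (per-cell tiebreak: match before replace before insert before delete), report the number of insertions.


Edit distance = 5. Backtracking from cell (4, 7) with preference match > replace > insert > delete,
then listing the resulting alignment 'edcb' -> 'cadbacc' left to right:
  Step 1: insert 'c' [insertion #1]
  Step 2: replace e->a
  Step 3: keep 'd'
  Step 4: insert 'b' [insertion #2]
  Step 5: insert 'a' [insertion #3]
  Step 6: keep 'c'
  Step 7: replace b->c
Total insertions: 3

3


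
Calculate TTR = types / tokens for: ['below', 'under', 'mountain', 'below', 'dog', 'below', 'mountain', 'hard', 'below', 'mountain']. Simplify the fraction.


Tokens: 10
Unique types: ('below', 'dog', 'hard', 'mountain', 'under') = 5
TTR = 5/10
Simplify: divide both by 5 -> 1/2
TTR = 1/2

1/2


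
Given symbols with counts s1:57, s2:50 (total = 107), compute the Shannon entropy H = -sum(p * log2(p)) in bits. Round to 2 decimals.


Computing entropy H = -sum(p_i * log2(p_i)):
  s1: p = 57/107 = 0.5327, -p*log2(p) = 0.4840
  s2: p = 50/107 = 0.4673, -p*log2(p) = 0.5129
H = sum of terms = 0.9969
Rounded to 2 decimals: 1.00

1.00


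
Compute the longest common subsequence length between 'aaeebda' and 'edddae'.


DP table for LCS of 'aaeebda' and 'edddae':
       e  d  d  d  a  e
    0  0  0  0  0  0  0
  a 0  0  0  0  0  1  1
  a 0  0  0  0  0  1  1
  e 0  1  1  1  1  1  2
  e 0  1  1  1  1  1  2
  b 0  1  1  1  1  1  2
  d 0  1  2  2  2  2  2
  a 0  1  2  2  2  3  3
LCS: 'eda'
LCS length = 3

3


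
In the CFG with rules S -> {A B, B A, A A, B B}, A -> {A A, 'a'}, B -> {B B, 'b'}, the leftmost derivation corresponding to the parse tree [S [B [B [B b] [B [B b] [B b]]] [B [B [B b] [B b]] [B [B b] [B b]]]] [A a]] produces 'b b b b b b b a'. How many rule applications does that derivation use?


Every bracketed nonterminal node [X ...] in the tree is produced by exactly one rule application.
Reading the tree off as a leftmost derivation:
  Step 1: S  =>  B A   (applied S -> B A)
  Step 2: B A  =>  B B A   (applied B -> B B)
  Step 3: B B A  =>  B B B A   (applied B -> B B)
  Step 4: B B B A  =>  b B B A   (applied B -> b)
  Step 5: b B B A  =>  b B B B A   (applied B -> B B)
  Step 6: b B B B A  =>  b b B B A   (applied B -> b)
  Step 7: b b B B A  =>  b b b B A   (applied B -> b)
  Step 8: b b b B A  =>  b b b B B A   (applied B -> B B)
  Step 9: b b b B B A  =>  b b b B B B A   (applied B -> B B)
  Step 10: b b b B B B A  =>  b b b b B B A   (applied B -> b)
  Step 11: b b b b B B A  =>  b b b b b B A   (applied B -> b)
  Step 12: b b b b b B A  =>  b b b b b B B A   (applied B -> B B)
  Step 13: b b b b b B B A  =>  b b b b b b B A   (applied B -> b)
  Step 14: b b b b b b B A  =>  b b b b b b b A   (applied B -> b)
  Step 15: b b b b b b b A  =>  b b b b b b b a   (applied A -> a)
Final yield: b b b b b b b a
Total rewrite steps: 15

15


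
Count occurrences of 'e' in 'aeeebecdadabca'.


Scanning 'aeeebecdadabca' for 'e':
  Position 1: 'e' -> MATCH (count: 1)
  Position 2: 'e' -> MATCH (count: 2)
  Position 3: 'e' -> MATCH (count: 3)
  Position 5: 'e' -> MATCH (count: 4)
Total occurrences of 'e': 4

4


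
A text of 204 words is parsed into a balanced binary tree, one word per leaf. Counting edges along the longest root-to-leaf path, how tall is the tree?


In a balanced binary tree with n leaves the deepest leaf is ceil(log2(n)) edges below the root.
log2(204) = 7.6724
ceil(7.6724) = 8
height (edges) = 8

8


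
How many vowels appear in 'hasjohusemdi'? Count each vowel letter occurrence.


Scanning each character of 'hasjohusemdi':
  Position 1: 'h' -> consonant (running count: 0)
  Position 2: 'a' -> vowel (running count: 1)
  Position 3: 's' -> consonant (running count: 1)
  Position 4: 'j' -> consonant (running count: 1)
  Position 5: 'o' -> vowel (running count: 2)
  Position 6: 'h' -> consonant (running count: 2)
  Position 7: 'u' -> vowel (running count: 3)
  Position 8: 's' -> consonant (running count: 3)
  Position 9: 'e' -> vowel (running count: 4)
  Position 10: 'm' -> consonant (running count: 4)
  Position 11: 'd' -> consonant (running count: 4)
  Position 12: 'i' -> vowel (running count: 5)
Total vowels: 5

5


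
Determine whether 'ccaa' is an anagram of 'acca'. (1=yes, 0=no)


Sort characters of 'ccaa': 'aacc'
Sort characters of 'acca': 'aacc'
Sorted forms match -> they ARE anagrams
Result: 1

1


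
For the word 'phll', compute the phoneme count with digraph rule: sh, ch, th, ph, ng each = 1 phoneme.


Parsing 'phll' greedily, digraphs first:
  'ph' -> digraph (1 consonant phoneme) (phonemes so far: 1)
  'l' -> consonant phoneme (phonemes so far: 2)
  'l' -> consonant phoneme (phonemes so far: 3)
Total phonemes: 3

3


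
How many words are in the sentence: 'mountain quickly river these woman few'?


Counting words by splitting on spaces:
  Word 1: 'mountain'
  Word 2: 'quickly'
  Word 3: 'river'
  Word 4: 'these'
  Word 5: 'woman'
  Word 6: 'few'
Total words: 6

6


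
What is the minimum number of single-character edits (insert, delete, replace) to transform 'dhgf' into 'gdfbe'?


Building DP table for s1='dhgf' (len 4) and s2='gdfbe' (len 5):
       g  d  f  b  e
    0  1  2  3  4  5
  d 1  1  1  2  3  4
  h 2  2  2  2  3  4
  g 3  2  3  3  3  4
  f 4  3  3  3  4  4
Edit distance = dp[4][5] = 4

4


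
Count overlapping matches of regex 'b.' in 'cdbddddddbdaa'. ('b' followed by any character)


Pattern: b. means 'b' followed by any character.
Scanning 'cdbddddddbdaa' position-by-position:
  Pos 0: window 'cd' -> no
  Pos 1: window 'db' -> no
  Pos 2: window 'bd' -> MATCH
  Pos 3: window 'dd' -> no
  Pos 4: window 'dd' -> no
  Pos 5: window 'dd' -> no
  Pos 6: window 'dd' -> no
  Pos 7: window 'dd' -> no
  Pos 8: window 'db' -> no
  Pos 9: window 'bd' -> MATCH
  Pos 10: window 'da' -> no
  Pos 11: window 'aa' -> no
  Pos 12: window 'a' -> no
Total matches: 2

2


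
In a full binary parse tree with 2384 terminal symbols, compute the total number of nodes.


Leaf nodes (terminals): 2384
Internal nodes = n - 1 = 2384 - 1 = 2383
Total = leaves + internal = 2384 + 2383 = 4767

4767


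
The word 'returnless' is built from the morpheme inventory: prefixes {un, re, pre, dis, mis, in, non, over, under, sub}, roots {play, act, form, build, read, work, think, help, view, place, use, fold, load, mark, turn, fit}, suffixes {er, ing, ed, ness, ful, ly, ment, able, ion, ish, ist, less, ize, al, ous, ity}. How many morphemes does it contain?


Segmenting 'returnless' against the inventory:
  're' -> prefix (morpheme 1)
  'turn' -> root (morpheme 2)
  'less' -> suffix (morpheme 3)
Total morphemes: 3

3


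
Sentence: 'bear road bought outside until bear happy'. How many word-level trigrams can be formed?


Word trigrams from [7] words:
  Trigram 1: (bear road bought)
  Trigram 2: (road bought outside)
  Trigram 3: (bought outside until)
  Trigram 4: (outside until bear)
  Trigram 5: (until bear happy)
Total word trigrams: 7 - 2 = 5

5


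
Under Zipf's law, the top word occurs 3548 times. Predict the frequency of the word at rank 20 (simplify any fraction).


Zipf's law: freq(rank) = f1 / rank
f1 = 3548, rank = 20
freq = 3548 / 20
GCD(3548, 20) = 4
Simplified: 887/5

887/5
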